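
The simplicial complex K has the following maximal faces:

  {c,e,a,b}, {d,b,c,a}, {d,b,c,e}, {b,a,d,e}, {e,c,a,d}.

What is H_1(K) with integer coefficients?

H_1 = 0.

Order the vertices as a < b < c < d < e. Listing each simplex with vertices in this order, K has dimension 3 with simplices:

  0-simplices (5): a, b, c, d, e
  1-simplices (10): ab, ac, ad, ae, bc, bd, be, cd, ce, de
  2-simplices (10): abc, abd, abe, acd, ace, ade, bcd, bce, bde, cde
  3-simplices (5): abcd, abce, abde, acde, bcde

so the chain groups are C_0 ≅ Z^5, C_1 ≅ Z^10, C_2 ≅ Z^10, C_3 ≅ Z^5.

∂_1: C_1 → C_0 maps an edge to its endpoints' difference, ∂[p,q] = q − p.
This gives a 5×10 integer matrix of rank 4; reducing to Smith normal form yields diagonal entries (1,1,1,1).

The boundary map ∂_2: C_2 → C_1 sends each 2-simplex [p,q,r] to [q,r] − [p,r] + [p,q]. For instance
  ∂abd = bd − ad + ab,
  ∂ade = de − ae + ad.
As a 10×10 matrix over Z this has rank 6, with invariant factors (1,1,1,1,1,1).

∂_3: C_3 → C_2 sends each 3-simplex σ to the alternating sum Σ_i (−1)^i (σ with its i-th vertex removed). For instance
  ∂abde = bde − ade + abe − abd,
  ∂abce = bce − ace + abe − abc.
As a 10×5 matrix over Z this has rank 4, with invariant factors (1,1,1,1).

From H_k ≅ ker(∂_k) / im(∂_{k+1}) we obtain:

  H_1: rank ker ∂_1 − rank ∂_2 = (10 − 4) − 6 = 0, and the invariant factors of ∂_2 are all 1, so H_1 ≅ 0.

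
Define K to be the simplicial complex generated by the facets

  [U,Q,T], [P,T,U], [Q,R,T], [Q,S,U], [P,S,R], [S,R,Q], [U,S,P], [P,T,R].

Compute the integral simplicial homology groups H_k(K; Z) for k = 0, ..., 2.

We work with the vertex ordering P < Q < R < S < T < U. The simplices of K, each written with vertices in increasing order, are:

  0-simplices (6): P, Q, R, S, T, U
  1-simplices (12): PR, PS, PT, PU, QR, QS, QT, QU, RS, RT, SU, TU
  2-simplices (8): PRS, PRT, PSU, PTU, QRS, QRT, QSU, QTU

so the chain groups are C_0 ≅ Z^6, C_1 ≅ Z^12, C_2 ≅ Z^8.

Boundary ∂_1: C_1 → C_0 maps an edge to its endpoints' difference, ∂[p,q] = q − p. For instance
  ∂QR = R − Q.
The resulting 6×12 matrix has rank 5, and its Smith normal form has invariant factors (1,1,1,1,1).

Boundary ∂_2: C_2 → C_1 sends each 2-simplex [p,q,r] to [q,r] − [p,r] + [p,q]. For instance
  ∂PSU = SU − PU + PS,
  ∂QTU = TU − QU + QT.
The resulting 12×8 matrix has rank 7, and its Smith normal form has invariant factors (1,1,1,1,1,1,1).

Computing H_k = (kernel of ∂_k) / (image of ∂_{k+1}):

  H_0: rank C_0 − rank ∂_1 = 6 − 5 = 1, and the invariant factors of ∂_1 are all 1, so H_0 = Z.
  H_1: rank ker ∂_1 − rank ∂_2 = (12 − 5) − 7 = 0, and the invariant factors of ∂_2 are all 1, so H_1 = 0.
  H_2: rank ker ∂_2 − rank ∂_3 = (8 − 7) − 0 = 1, and there is no ∂_3, so H_2 = Z.

As a check, the Euler characteristic is 6 − 12 + 8 = 2, which agrees with 1 − 0 + 1 = 2.

H_0 = Z,  H_1 = 0,  H_2 = Z.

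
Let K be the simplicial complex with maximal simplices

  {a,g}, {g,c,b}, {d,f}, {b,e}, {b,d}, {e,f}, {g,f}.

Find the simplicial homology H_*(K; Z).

H_0 ≅ Z,  H_1 ≅ Z^2,  H_2 = 0.

Order the vertices as a < b < c < d < e < f < g. Listing each simplex with vertices in this order, K has dimension 2 with simplices:

  0-simplices (7): a, b, c, d, e, f, g
  1-simplices (9): ag, bc, bd, be, bg, cg, df, ef, fg
  2-simplices (1): bcg

Hence C_0 ≅ Z^7, C_1 ≅ Z^9, C_2 ≅ Z^1.

Boundary ∂_1: C_1 → C_0 is given by ∂[p,q] = [q] − [p].
As a 7×9 matrix over Z this has rank 6, with invariant factors (1,1,1,1,1,1).

Boundary ∂_2: C_2 → C_1 sends each 2-simplex [p,q,r] to [q,r] − [p,r] + [p,q]. For instance
  ∂bcg = cg − bg + bc.
The 9×1 boundary matrix has rank 1 and Smith normal form diag(1).

From H_k ≅ ker(∂_k) / im(∂_{k+1}) we obtain:

  H_0: rank C_0 − rank ∂_1 = 7 − 6 = 1, and the invariant factors of ∂_1 are all 1, so H_0 = Z.
  H_1: rank ker ∂_1 − rank ∂_2 = (9 − 6) − 1 = 2, and the invariant factors of ∂_2 are all 1, so H_1 = Z^2.
  H_2: rank ker ∂_2 − rank ∂_3 = (1 − 1) − 0 = 0, and there is no ∂_3, so H_2 = 0.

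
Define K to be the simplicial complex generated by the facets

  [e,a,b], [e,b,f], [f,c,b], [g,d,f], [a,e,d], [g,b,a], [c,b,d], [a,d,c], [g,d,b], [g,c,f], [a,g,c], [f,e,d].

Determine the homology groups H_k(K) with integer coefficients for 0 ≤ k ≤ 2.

H_0 = Z,  H_1 = Z/2,  H_2 = 0.

We work with the vertex ordering a < b < c < d < e < f < g. The simplices of K, each written with vertices in increasing order, are:

  0-simplices (7): a, b, c, d, e, f, g
  1-simplices (18): ab, ac, ad, ae, ag, bc, bd, be, bf, bg, cd, cf, cg, de, df, dg, ef, fg
  2-simplices (12): abe, abg, acd, acg, ade, bcd, bcf, bdg, bef, cfg, def, dfg

so the chain groups are C_0 ≅ Z^7, C_1 ≅ Z^18, C_2 ≅ Z^12.

∂_1: C_1 → C_0 sends each edge [p,q] (with p < q) to q − p. For instance
  ∂ad = d − a.
The resulting 7×18 matrix has rank 6, and its Smith normal form has invariant factors (1,1,1,1,1,1).

∂_2: C_2 → C_1 acts by ∂[p,q,r] = [q,r] − [p,r] + [p,q]. For instance
  ∂abe = be − ae + ab,
  ∂def = ef − df + de.
The resulting 18×12 matrix has rank 12, and its Smith normal form has invariant factors (1,1,1,1,1,1,1,1,1,1,1,2).

From H_k ≅ ker(∂_k) / im(∂_{k+1}) we obtain:

  H_0: rank C_0 − rank ∂_1 = 7 − 6 = 1, and the invariant factors of ∂_1 are all 1, so H_0 ≅ Z.
  H_1: rank ker ∂_1 − rank ∂_2 = (18 − 6) − 12 = 0, and ∂_2 has invariant factor 2 > 1, so H_1 ≅ Z/2.
  H_2: rank ker ∂_2 − rank ∂_3 = (12 − 12) − 0 = 0, and there is no ∂_3, so H_2 ≅ 0.

As a check, the Euler characteristic is 7 − 18 + 12 = 1, which agrees with 1 − 0 + 0 = 1.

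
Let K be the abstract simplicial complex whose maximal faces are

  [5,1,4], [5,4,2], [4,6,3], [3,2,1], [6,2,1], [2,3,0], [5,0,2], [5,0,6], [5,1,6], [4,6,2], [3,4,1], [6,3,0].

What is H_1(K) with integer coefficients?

H_1 = Z/2.

Fix the vertex order 0 < 1 < 2 < 3 < 4 < 5 < 6 and write every simplex with vertices in increasing order. Then dim K = 2 and the simplices of K are:

  0-simplices (7): [0], [1], [2], [3], [4], [5], [6]
  1-simplices (18): [0,2], [0,3], [0,5], [0,6], [1,2], [1,3], [1,4], [1,5], [1,6], [2,3], [2,4], [2,5], [2,6], [3,4], [3,6], [4,5], [4,6], [5,6]
  2-simplices (12): [0,2,3], [0,2,5], [0,3,6], [0,5,6], [1,2,3], [1,2,6], [1,3,4], [1,4,5], [1,5,6], [2,4,5], [2,4,6], [3,4,6]

Hence C_0 ≅ Z^7, C_1 ≅ Z^18, C_2 ≅ Z^12.

Boundary ∂_1: C_1 → C_0 is given by ∂[p,q] = [q] − [p]. For instance
  ∂[1,5] = [5] − [1].
The resulting 7×18 matrix has rank 6, and its Smith normal form has invariant factors (1,1,1,1,1,1).

The boundary map ∂_2: C_2 → C_1 maps a triangle to the signed sum of its edges. For instance
  ∂[1,3,4] = [3,4] − [1,4] + [1,3],
  ∂[1,5,6] = [5,6] − [1,6] + [1,5].
The resulting 18×12 matrix has rank 12, and its Smith normal form has invariant factors (1,1,1,1,1,1,1,1,1,1,1,2).

From H_k ≅ ker(∂_k) / im(∂_{k+1}) we obtain:

  H_1: rank ker ∂_1 − rank ∂_2 = (18 − 6) − 12 = 0, and ∂_2 has invariant factor 2 > 1, so H_1 = Z/2.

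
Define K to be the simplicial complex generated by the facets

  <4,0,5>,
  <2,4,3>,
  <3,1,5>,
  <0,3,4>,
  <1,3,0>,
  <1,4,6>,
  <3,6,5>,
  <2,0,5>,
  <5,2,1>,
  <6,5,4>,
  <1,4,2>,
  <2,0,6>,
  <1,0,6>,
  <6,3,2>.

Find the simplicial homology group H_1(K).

K has 7 vertices, 21 edges, 14 triangles.
rank ∂_1 = 6, rank ∂_2 = 13 ⇒ b_1 = 21 − 6 − 13 = 2; all invariant factors of ∂_2 are 1 so no torsion. So H_1 = Z^2.

H_1 ≅ Z^2.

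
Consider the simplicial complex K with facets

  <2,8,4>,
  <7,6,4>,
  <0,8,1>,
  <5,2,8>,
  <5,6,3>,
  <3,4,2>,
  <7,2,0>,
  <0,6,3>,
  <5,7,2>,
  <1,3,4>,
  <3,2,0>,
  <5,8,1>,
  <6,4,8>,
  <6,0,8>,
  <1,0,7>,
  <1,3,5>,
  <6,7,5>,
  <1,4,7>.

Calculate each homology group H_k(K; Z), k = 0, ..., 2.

K has 9 vertices, 27 edges, 18 triangles.
rank ∂_0 = 0, rank ∂_1 = 8 ⇒ b_0 = 9 − 0 − 8 = 1; all invariant factors of ∂_1 are 1 so no torsion. So H_0 ≅ Z.
rank ∂_1 = 8, rank ∂_2 = 17 ⇒ b_1 = 27 − 8 − 17 = 2; all invariant factors of ∂_2 are 1 so no torsion. So H_1 ≅ Z^2.
rank ∂_2 = 17, rank ∂_3 = 0 ⇒ b_2 = 18 − 17 − 0 = 1. So H_2 ≅ Z.

H_0 = Z,  H_1 = Z^2,  H_2 = Z.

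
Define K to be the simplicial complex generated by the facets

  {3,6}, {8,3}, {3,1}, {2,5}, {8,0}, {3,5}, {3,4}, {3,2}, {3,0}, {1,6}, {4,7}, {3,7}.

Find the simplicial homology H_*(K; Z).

H_0 ≅ Z,  H_1 ≅ Z^4.

We work with the vertex ordering 0 < 1 < 2 < 3 < 4 < 5 < 6 < 7 < 8. The simplices of K, each written with vertices in increasing order, are:

  0-simplices (9): [0], [1], [2], [3], [4], [5], [6], [7], [8]
  1-simplices (12): [0,3], [0,8], [1,3], [1,6], [2,3], [2,5], [3,4], [3,5], [3,6], [3,7], [3,8], [4,7]

giving chain groups C_0 ≅ Z^9, C_1 ≅ Z^12.

Boundary ∂_1: C_1 → C_0 sends each edge [p,q] (with p < q) to q − p. For instance
  ∂[1,3] = [3] − [1].
As a 9×12 matrix over Z this has rank 8, with invariant factors (1,1,1,1,1,1,1,1).

Now H_k = ker ∂_k / im ∂_{k+1}, so:

  H_0: rank C_0 − rank ∂_1 = 9 − 8 = 1, and the invariant factors of ∂_1 are all 1, so H_0 = Z.
  H_1: rank ker ∂_1 − rank ∂_2 = (12 − 8) − 0 = 4, and there is no ∂_2, so H_1 = Z^4.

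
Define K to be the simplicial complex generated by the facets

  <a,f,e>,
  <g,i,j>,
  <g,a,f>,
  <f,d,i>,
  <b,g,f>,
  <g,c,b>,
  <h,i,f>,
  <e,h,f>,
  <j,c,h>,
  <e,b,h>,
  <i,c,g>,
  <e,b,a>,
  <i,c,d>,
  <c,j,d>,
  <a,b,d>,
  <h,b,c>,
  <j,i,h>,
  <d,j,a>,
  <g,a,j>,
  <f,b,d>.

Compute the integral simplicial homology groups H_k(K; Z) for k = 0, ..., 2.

H_0 ≅ Z,  H_1 ≅ Z × Z/2,  H_2 = 0.

Fix the vertex order a < b < c < d < e < f < g < h < i < j and write every simplex with vertices in increasing order. Then dim K = 2 and the simplices of K are:

  0-simplices (10): a, b, c, d, e, f, g, h, i, j
  1-simplices (30): ab, ad, ae, af, ag, aj, bc, bd, be, bf, bg, bh, cd, cg, ch, ci, cj, df, di, dj, ef, eh, fg, fh, fi, gi, gj, hi, hj, ij
  2-simplices (20): abd, abe, adj, aef, afg, agj, bcg, bch, bdf, beh, bfg, cdi, cdj, cgi, chj, dfi, efh, fhi, gij, hij

so the chain groups are C_0 ≅ Z^10, C_1 ≅ Z^30, C_2 ≅ Z^20.

Boundary ∂_1: C_1 → C_0 sends each edge [p,q] (with p < q) to q − p.
The 10×30 boundary matrix has rank 9 and Smith normal form diag(1,1,1,1,1,1,1,1,1).

The boundary map ∂_2: C_2 → C_1 acts by ∂[p,q,r] = [q,r] − [p,r] + [p,q]. For instance
  ∂efh = fh − eh + ef,
  ∂adj = dj − aj + ad.
The 30×20 boundary matrix has rank 20 and Smith normal form diag(1,1,1,1,1,1,1,1,1,1,1,1,1,1,1,1,1,1,1,2).

Now H_k = ker ∂_k / im ∂_{k+1}, so:

  H_0: rank C_0 − rank ∂_1 = 10 − 9 = 1, and the invariant factors of ∂_1 are all 1, so H_0 ≅ Z.
  H_1: rank ker ∂_1 − rank ∂_2 = (30 − 9) − 20 = 1, and ∂_2 has invariant factor 2 > 1, so H_1 ≅ Z × Z/2.
  H_2: rank ker ∂_2 − rank ∂_3 = (20 − 20) − 0 = 0, and there is no ∂_3, so H_2 ≅ 0.

(K is a triangulation of the Klein bottle.)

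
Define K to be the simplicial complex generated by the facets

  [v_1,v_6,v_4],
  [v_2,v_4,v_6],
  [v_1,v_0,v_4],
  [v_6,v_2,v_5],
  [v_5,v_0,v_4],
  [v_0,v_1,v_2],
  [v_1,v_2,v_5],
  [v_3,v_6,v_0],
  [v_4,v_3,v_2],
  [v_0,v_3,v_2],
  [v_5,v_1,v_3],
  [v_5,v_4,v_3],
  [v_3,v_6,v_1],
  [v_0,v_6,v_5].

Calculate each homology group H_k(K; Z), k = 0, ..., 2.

H_0 ≅ Z,  H_1 ≅ Z^2,  H_2 ≅ Z.

Take the total order v_0 < v_1 < v_2 < v_3 < v_4 < v_5 < v_6 on the vertex set. Then K (dimension 2) consists of the simplices:

  0-simplices (7): [v_0], [v_1], [v_2], [v_3], [v_4], [v_5], [v_6]
  1-simplices (21): (21 of them)
  2-simplices (14): (14 of them)

giving chain groups C_0 ≅ Z^7, C_1 ≅ Z^21, C_2 ≅ Z^14.

Boundary ∂_1: C_1 → C_0 is given by ∂[p,q] = [q] − [p].
As a 7×21 matrix over Z this has rank 6, with invariant factors (1,1,1,1,1,1).

∂_2: C_2 → C_1 sends each 2-simplex [p,q,r] to [q,r] − [p,r] + [p,q]. For instance
  ∂[v_0,v_1,v_2] = [v_1,v_2] − [v_0,v_2] + [v_0,v_1],
  ∂[v_1,v_3,v_6] = [v_3,v_6] − [v_1,v_6] + [v_1,v_3].
The 21×14 boundary matrix has rank 13 and Smith normal form diag(1,1,1,1,1,1,1,1,1,1,1,1,1).

Now H_k = ker ∂_k / im ∂_{k+1}, so:

  H_0: rank C_0 − rank ∂_1 = 7 − 6 = 1, and the invariant factors of ∂_1 are all 1, so H_0 ≅ Z.
  H_1: rank ker ∂_1 − rank ∂_2 = (21 − 6) − 13 = 2, and the invariant factors of ∂_2 are all 1, so H_1 ≅ Z^2.
  H_2: rank ker ∂_2 − rank ∂_3 = (14 − 13) − 0 = 1, and there is no ∂_3, so H_2 ≅ Z.

As a check, the Euler characteristic is 7 − 21 + 14 = 0, which agrees with 1 − 2 + 1 = 0.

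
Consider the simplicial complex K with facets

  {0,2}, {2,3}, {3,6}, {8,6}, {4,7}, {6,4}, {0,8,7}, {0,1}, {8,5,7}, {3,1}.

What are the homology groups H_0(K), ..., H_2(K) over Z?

H_0 = Z,  H_1 = Z^3,  H_2 = 0.

Order the vertices as 0 < 1 < 2 < 3 < 4 < 5 < 6 < 7 < 8. Listing each simplex with vertices in this order, K has dimension 2 with simplices:

  0-simplices (9): [0], [1], [2], [3], [4], [5], [6], [7], [8]
  1-simplices (13): [0,1], [0,2], [0,7], [0,8], [1,3], [2,3], [3,6], [4,6], [4,7], [5,7], [5,8], [6,8], [7,8]
  2-simplices (2): [0,7,8], [5,7,8]

giving chain groups C_0 ≅ Z^9, C_1 ≅ Z^13, C_2 ≅ Z^2.

∂_1: C_1 → C_0 is given by ∂[p,q] = [q] − [p].
This gives a 9×13 integer matrix of rank 8; reducing to Smith normal form yields diagonal entries (1,1,1,1,1,1,1,1).

∂_2: C_2 → C_1 maps a triangle to the signed sum of its edges. For instance
  ∂[0,7,8] = [7,8] − [0,8] + [0,7],
  ∂[5,7,8] = [7,8] − [5,8] + [5,7].
As a 13×2 matrix over Z this has rank 2, with invariant factors (1,1).

Now H_k = ker ∂_k / im ∂_{k+1}, so:

  H_0: rank C_0 − rank ∂_1 = 9 − 8 = 1, and the invariant factors of ∂_1 are all 1, so H_0 = Z.
  H_1: rank ker ∂_1 − rank ∂_2 = (13 − 8) − 2 = 3, and the invariant factors of ∂_2 are all 1, so H_1 = Z^3.
  H_2: rank ker ∂_2 − rank ∂_3 = (2 − 2) − 0 = 0, and there is no ∂_3, so H_2 = 0.

As a check, the Euler characteristic is 9 − 13 + 2 = -2, which agrees with 1 − 3 + 0 = -2.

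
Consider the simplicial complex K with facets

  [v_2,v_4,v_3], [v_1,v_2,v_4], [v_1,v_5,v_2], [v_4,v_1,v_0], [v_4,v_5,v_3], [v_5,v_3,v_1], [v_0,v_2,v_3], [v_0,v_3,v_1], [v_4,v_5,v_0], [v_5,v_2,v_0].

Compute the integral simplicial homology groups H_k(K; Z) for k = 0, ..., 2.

H_0 = Z,  H_1 = Z/2Z,  H_2 = 0.

Fix the vertex order v_0 < v_1 < v_2 < v_3 < v_4 < v_5 and write every simplex with vertices in increasing order. Then dim K = 2 and the simplices of K are:

  0-simplices (6): [v_0], [v_1], [v_2], [v_3], [v_4], [v_5]
  1-simplices (15): (15 of them)
  2-simplices (10): [v_0,v_1,v_3], [v_0,v_1,v_4], [v_0,v_2,v_3], [v_0,v_2,v_5], [v_0,v_4,v_5], [v_1,v_2,v_4], [v_1,v_2,v_5], [v_1,v_3,v_5], [v_2,v_3,v_4], [v_3,v_4,v_5]

so the chain groups are C_0 ≅ Z^6, C_1 ≅ Z^15, C_2 ≅ Z^10.

Boundary ∂_1: C_1 → C_0 sends each edge [p,q] (with p < q) to q − p.
As a 6×15 matrix over Z this has rank 5, with invariant factors (1,1,1,1,1).

∂_2: C_2 → C_1 acts by ∂[p,q,r] = [q,r] − [p,r] + [p,q]. For instance
  ∂[v_0,v_1,v_4] = [v_1,v_4] − [v_0,v_4] + [v_0,v_1],
  ∂[v_0,v_4,v_5] = [v_4,v_5] − [v_0,v_5] + [v_0,v_4].
The resulting 15×10 matrix has rank 10, and its Smith normal form has invariant factors (1,1,1,1,1,1,1,1,1,2).

Now H_k = ker ∂_k / im ∂_{k+1}, so:

  H_0: rank C_0 − rank ∂_1 = 6 − 5 = 1, and the invariant factors of ∂_1 are all 1, so H_0 ≅ Z.
  H_1: rank ker ∂_1 − rank ∂_2 = (15 − 5) − 10 = 0, and ∂_2 has invariant factor 2 > 1, so H_1 ≅ Z/2Z.
  H_2: rank ker ∂_2 − rank ∂_3 = (10 − 10) − 0 = 0, and there is no ∂_3, so H_2 ≅ 0.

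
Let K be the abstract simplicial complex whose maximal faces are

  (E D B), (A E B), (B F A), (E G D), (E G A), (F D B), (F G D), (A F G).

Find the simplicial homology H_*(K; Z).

We work with the vertex ordering A < B < D < E < F < G. The simplices of K, each written with vertices in increasing order, are:

  0-simplices (6): A, B, D, E, F, G
  1-simplices (12): AB, AE, AF, AG, BD, BE, BF, DE, DF, DG, EG, FG
  2-simplices (8): ABE, ABF, AEG, AFG, BDE, BDF, DEG, DFG

giving chain groups C_0 ≅ Z^6, C_1 ≅ Z^12, C_2 ≅ Z^8.

∂_1: C_1 → C_0 sends each edge [p,q] (with p < q) to q − p. For instance
  ∂BF = F − B.
This gives a 6×12 integer matrix of rank 5; reducing to Smith normal form yields diagonal entries (1,1,1,1,1).

The boundary map ∂_2: C_2 → C_1 maps a triangle to the signed sum of its edges. For instance
  ∂DFG = FG − DG + DF,
  ∂AFG = FG − AG + AF.
This gives a 12×8 integer matrix of rank 7; reducing to Smith normal form yields diagonal entries (1,1,1,1,1,1,1).

Now H_k = ker ∂_k / im ∂_{k+1}, so:

  H_0: rank C_0 − rank ∂_1 = 6 − 5 = 1, and the invariant factors of ∂_1 are all 1, so H_0 ≅ Z.
  H_1: rank ker ∂_1 − rank ∂_2 = (12 − 5) − 7 = 0, and the invariant factors of ∂_2 are all 1, so H_1 ≅ 0.
  H_2: rank ker ∂_2 − rank ∂_3 = (8 − 7) − 0 = 1, and there is no ∂_3, so H_2 ≅ Z.

H_0 ≅ Z,  H_1 = 0,  H_2 ≅ Z.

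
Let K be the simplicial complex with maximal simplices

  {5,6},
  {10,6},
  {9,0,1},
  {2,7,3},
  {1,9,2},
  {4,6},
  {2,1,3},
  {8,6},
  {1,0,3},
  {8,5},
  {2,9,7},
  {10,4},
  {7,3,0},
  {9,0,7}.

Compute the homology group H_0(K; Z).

Take the total order 0 < 1 < 2 < 3 < 4 < 5 < 6 < 7 < 8 < 9 < 10 on the vertex set. Then K (dimension 2) consists of the simplices:

  0-simplices (11): [0], [1], [2], [3], [4], [5], [6], [7], [8], [9], [10]
  1-simplices (18): [0,1], [0,3], [0,7], [0,9], [1,2], [1,3], [1,9], [2,3], [2,7], [2,9], [3,7], [4,6], [4,10], [5,6], [5,8], [6,8], [6,10], [7,9]
  2-simplices (8): [0,1,3], [0,1,9], [0,3,7], [0,7,9], [1,2,3], [1,2,9], [2,3,7], [2,7,9]

giving chain groups C_0 ≅ Z^11, C_1 ≅ Z^18, C_2 ≅ Z^8.

The boundary map ∂_1: C_1 → C_0 maps an edge to its endpoints' difference, ∂[p,q] = q − p. For instance
  ∂[2,9] = [9] − [2].
The resulting 11×18 matrix has rank 9, and its Smith normal form has invariant factors (1,1,1,1,1,1,1,1,1).

The boundary map ∂_2: C_2 → C_1 maps a triangle to the signed sum of its edges. For instance
  ∂[1,2,9] = [2,9] − [1,9] + [1,2],
  ∂[0,1,3] = [1,3] − [0,3] + [0,1].
As a 18×8 matrix over Z this has rank 7, with invariant factors (1,1,1,1,1,1,1).

Reading off H_k = ker ∂_k / im ∂_{k+1}:

  H_0: rank C_0 − rank ∂_1 = 11 − 9 = 2, and the invariant factors of ∂_1 are all 1, so H_0 = Z^2.

(K is a triangulation of the disjoint union of a wedge of 2 circles and the 2-sphere S^2.)

H_0 = Z^2.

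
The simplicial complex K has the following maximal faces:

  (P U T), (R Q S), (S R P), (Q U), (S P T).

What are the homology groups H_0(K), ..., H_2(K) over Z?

Take the total order P < Q < R < S < T < U on the vertex set. Then K (dimension 2) consists of the simplices:

  0-simplices (6): P, Q, R, S, T, U
  1-simplices (10): PR, PS, PT, PU, QR, QS, QU, RS, ST, TU
  2-simplices (4): PRS, PST, PTU, QRS

giving chain groups C_0 ≅ Z^6, C_1 ≅ Z^10, C_2 ≅ Z^4.

∂_1: C_1 → C_0 is given by ∂[p,q] = [q] − [p]. For instance
  ∂TU = U − T.
As a 6×10 matrix over Z this has rank 5, with invariant factors (1,1,1,1,1).

Boundary ∂_2: C_2 → C_1 sends each 2-simplex [p,q,r] to [q,r] − [p,r] + [p,q]. For instance
  ∂PRS = RS − PS + PR,
  ∂PST = ST − PT + PS.
The resulting 10×4 matrix has rank 4, and its Smith normal form has invariant factors (1,1,1,1).

Computing H_k = (kernel of ∂_k) / (image of ∂_{k+1}):

  H_0: rank C_0 − rank ∂_1 = 6 − 5 = 1, and the invariant factors of ∂_1 are all 1, so H_0 ≅ Z.
  H_1: rank ker ∂_1 − rank ∂_2 = (10 − 5) − 4 = 1, and the invariant factors of ∂_2 are all 1, so H_1 ≅ Z.
  H_2: rank ker ∂_2 − rank ∂_3 = (4 − 4) − 0 = 0, and there is no ∂_3, so H_2 ≅ 0.

H_0 = Z,  H_1 = Z,  H_2 = 0.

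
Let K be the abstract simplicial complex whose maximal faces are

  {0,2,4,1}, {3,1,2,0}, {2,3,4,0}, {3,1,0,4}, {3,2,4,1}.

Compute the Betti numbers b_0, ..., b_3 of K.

b_0 = 1, b_1 = 0, b_2 = 0, b_3 = 1.

We work with the vertex ordering 0 < 1 < 2 < 3 < 4. The simplices of K, each written with vertices in increasing order, are:

  0-simplices (5): [0], [1], [2], [3], [4]
  1-simplices (10): [0,1], [0,2], [0,3], [0,4], [1,2], [1,3], [1,4], [2,3], [2,4], [3,4]
  2-simplices (10): [0,1,2], [0,1,3], [0,1,4], [0,2,3], [0,2,4], [0,3,4], [1,2,3], [1,2,4], [1,3,4], [2,3,4]
  3-simplices (5): [0,1,2,3], [0,1,2,4], [0,1,3,4], [0,2,3,4], [1,2,3,4]

Hence C_0 ≅ Z^5, C_1 ≅ Z^10, C_2 ≅ Z^10, C_3 ≅ Z^5.

Boundary ∂_1: C_1 → C_0 sends each edge [p,q] (with p < q) to q − p.
This gives a 5×10 integer matrix of rank 4; reducing to Smith normal form yields diagonal entries (1,1,1,1).

The boundary map ∂_2: C_2 → C_1 sends each 2-simplex [p,q,r] to [q,r] − [p,r] + [p,q]. For instance
  ∂[0,3,4] = [3,4] − [0,4] + [0,3],
  ∂[0,1,4] = [1,4] − [0,4] + [0,1].
The resulting 10×10 matrix has rank 6, and its Smith normal form has invariant factors (1,1,1,1,1,1).

∂_3: C_3 → C_2 sends each 3-simplex σ to the alternating sum Σ_i (−1)^i (σ with its i-th vertex removed). For instance
  ∂[0,1,2,3] = [1,2,3] − [0,2,3] + [0,1,3] − [0,1,2],
  ∂[0,1,2,4] = [1,2,4] − [0,2,4] + [0,1,4] − [0,1,2].
The 10×5 boundary matrix has rank 4 and Smith normal form diag(1,1,1,1).

From H_k ≅ ker(∂_k) / im(∂_{k+1}) we obtain:

  H_0: rank C_0 − rank ∂_1 = 5 − 4 = 1, and the invariant factors of ∂_1 are all 1, so H_0 ≅ Z.
  H_1: rank ker ∂_1 − rank ∂_2 = (10 − 4) − 6 = 0, and the invariant factors of ∂_2 are all 1, so H_1 ≅ 0.
  H_2: rank ker ∂_2 − rank ∂_3 = (10 − 6) − 4 = 0, and the invariant factors of ∂_3 are all 1, so H_2 ≅ 0.
  H_3: rank ker ∂_3 − rank ∂_4 = (5 − 4) − 0 = 1, and there is no ∂_4, so H_3 ≅ Z.

As a check, the Euler characteristic is 5 − 10 + 10 − 5 = 0, which agrees with 1 − 0 + 0 − 1 = 0.

Hence the Betti numbers are b_0 = 1, b_1 = 0, b_2 = 0, b_3 = 1.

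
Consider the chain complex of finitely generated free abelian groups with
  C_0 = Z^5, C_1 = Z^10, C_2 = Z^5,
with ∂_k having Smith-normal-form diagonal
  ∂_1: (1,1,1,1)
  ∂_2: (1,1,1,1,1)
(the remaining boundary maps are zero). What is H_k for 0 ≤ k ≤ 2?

H_0: b_0 = 5 − 0 − 4 = 1; torsion from ∂_1 factors > 1: none. So H_0 = Z.
H_1: b_1 = 10 − 4 − 5 = 1; torsion from ∂_2 factors > 1: none. So H_1 = Z.
H_2: b_2 = 5 − 5 − 0 = 0; torsion from ∂_3 factors > 1: none. So H_2 = 0.

H_0 = Z,  H_1 = Z,  H_2 = 0.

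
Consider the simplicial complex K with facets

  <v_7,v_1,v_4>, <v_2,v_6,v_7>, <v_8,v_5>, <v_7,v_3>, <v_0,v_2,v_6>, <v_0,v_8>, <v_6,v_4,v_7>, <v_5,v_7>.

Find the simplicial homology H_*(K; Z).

H_0 = Z,  H_1 = Z,  H_2 = 0.

Fix the vertex order v_0 < v_1 < v_2 < v_3 < v_4 < v_5 < v_6 < v_7 < v_8 and write every simplex with vertices in increasing order. Then dim K = 2 and the simplices of K are:

  0-simplices (9): [v_0], [v_1], [v_2], [v_3], [v_4], [v_5], [v_6], [v_7], [v_8]
  1-simplices (13): [v_0,v_2], [v_0,v_6], [v_0,v_8], [v_1,v_4], [v_1,v_7], [v_2,v_6], [v_2,v_7], [v_3,v_7], [v_4,v_6], [v_4,v_7], [v_5,v_7], [v_5,v_8], [v_6,v_7]
  2-simplices (4): [v_0,v_2,v_6], [v_1,v_4,v_7], [v_2,v_6,v_7], [v_4,v_6,v_7]

giving chain groups C_0 ≅ Z^9, C_1 ≅ Z^13, C_2 ≅ Z^4.

∂_1: C_1 → C_0 sends each edge [p,q] (with p < q) to q − p. For instance
  ∂[v_2,v_7] = [v_7] − [v_2].
This gives a 9×13 integer matrix of rank 8; reducing to Smith normal form yields diagonal entries (1,1,1,1,1,1,1,1).

The boundary map ∂_2: C_2 → C_1 acts by ∂[p,q,r] = [q,r] − [p,r] + [p,q]. For instance
  ∂[v_0,v_2,v_6] = [v_2,v_6] − [v_0,v_6] + [v_0,v_2],
  ∂[v_2,v_6,v_7] = [v_6,v_7] − [v_2,v_7] + [v_2,v_6].
As a 13×4 matrix over Z this has rank 4, with invariant factors (1,1,1,1).

From H_k ≅ ker(∂_k) / im(∂_{k+1}) we obtain:

  H_0: rank C_0 − rank ∂_1 = 9 − 8 = 1, and the invariant factors of ∂_1 are all 1, so H_0 = Z.
  H_1: rank ker ∂_1 − rank ∂_2 = (13 − 8) − 4 = 1, and the invariant factors of ∂_2 are all 1, so H_1 = Z.
  H_2: rank ker ∂_2 − rank ∂_3 = (4 − 4) − 0 = 0, and there is no ∂_3, so H_2 = 0.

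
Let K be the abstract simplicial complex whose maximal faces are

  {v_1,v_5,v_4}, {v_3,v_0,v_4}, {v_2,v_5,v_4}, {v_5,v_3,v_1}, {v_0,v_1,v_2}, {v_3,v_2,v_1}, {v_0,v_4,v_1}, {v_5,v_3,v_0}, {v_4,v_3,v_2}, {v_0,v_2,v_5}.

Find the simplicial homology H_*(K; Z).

H_0 ≅ Z,  H_1 ≅ Z_2,  H_2 = 0.

Order the vertices as v_0 < v_1 < v_2 < v_3 < v_4 < v_5. Listing each simplex with vertices in this order, K has dimension 2 with simplices:

  0-simplices (6): [v_0], [v_1], [v_2], [v_3], [v_4], [v_5]
  1-simplices (15): (15 of them)
  2-simplices (10): [v_0,v_1,v_2], [v_0,v_1,v_4], [v_0,v_2,v_5], [v_0,v_3,v_4], [v_0,v_3,v_5], [v_1,v_2,v_3], [v_1,v_3,v_5], [v_1,v_4,v_5], [v_2,v_3,v_4], [v_2,v_4,v_5]

giving chain groups C_0 ≅ Z^6, C_1 ≅ Z^15, C_2 ≅ Z^10.

∂_1: C_1 → C_0 sends each edge [p,q] (with p < q) to q − p. For instance
  ∂[v_1,v_2] = [v_2] − [v_1].
As a 6×15 matrix over Z this has rank 5, with invariant factors (1,1,1,1,1).

∂_2: C_2 → C_1 sends each 2-simplex [p,q,r] to [q,r] − [p,r] + [p,q]. For instance
  ∂[v_0,v_1,v_2] = [v_1,v_2] − [v_0,v_2] + [v_0,v_1],
  ∂[v_0,v_2,v_5] = [v_2,v_5] − [v_0,v_5] + [v_0,v_2].
As a 15×10 matrix over Z this has rank 10, with invariant factors (1,1,1,1,1,1,1,1,1,2).

Computing H_k = (kernel of ∂_k) / (image of ∂_{k+1}):

  H_0: rank C_0 − rank ∂_1 = 6 − 5 = 1, and the invariant factors of ∂_1 are all 1, so H_0 ≅ Z.
  H_1: rank ker ∂_1 − rank ∂_2 = (15 − 5) − 10 = 0, and ∂_2 has invariant factor 2 > 1, so H_1 ≅ Z_2.
  H_2: rank ker ∂_2 − rank ∂_3 = (10 − 10) − 0 = 0, and there is no ∂_3, so H_2 ≅ 0.

(K is a triangulation of the real projective plane RP^2.)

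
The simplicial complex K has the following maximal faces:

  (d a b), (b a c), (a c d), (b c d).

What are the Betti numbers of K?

K has 4 vertices, 6 edges, 4 triangles.
rank ∂_0 = 0, rank ∂_1 = 3 ⇒ b_0 = 4 − 0 − 3 = 1; all invariant factors of ∂_1 are 1 so no torsion. So H_0 = Z.
rank ∂_1 = 3, rank ∂_2 = 3 ⇒ b_1 = 6 − 3 − 3 = 0; all invariant factors of ∂_2 are 1 so no torsion. So H_1 = 0.
rank ∂_2 = 3, rank ∂_3 = 0 ⇒ b_2 = 4 − 3 − 0 = 1. So H_2 = Z.

b_0 = 1, b_1 = 0, b_2 = 1.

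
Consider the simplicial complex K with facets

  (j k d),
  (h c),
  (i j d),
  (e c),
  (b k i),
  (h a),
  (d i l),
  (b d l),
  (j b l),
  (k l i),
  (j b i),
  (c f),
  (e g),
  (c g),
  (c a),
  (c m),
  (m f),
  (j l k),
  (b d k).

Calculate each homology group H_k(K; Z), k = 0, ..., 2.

H_0 = Z^2,  H_1 = Z^3 ⊕ Z/2,  H_2 = 0.

We work with the vertex ordering a < b < c < d < e < f < g < h < i < j < k < l < m. The simplices of K, each written with vertices in increasing order, are:

  0-simplices (13): a, b, c, d, e, f, g, h, i, j, k, l, m
  1-simplices (24): ac, ah, bd, bi, bj, bk, bl, ce, cf, cg, ch, cm, di, dj, dk, dl, eg, fm, ij, ik, il, jk, jl, kl
  2-simplices (10): bdk, bdl, bij, bik, bjl, dij, dil, djk, ikl, jkl

giving chain groups C_0 ≅ Z^13, C_1 ≅ Z^24, C_2 ≅ Z^10.

∂_1: C_1 → C_0 maps an edge to its endpoints' difference, ∂[p,q] = q − p.
As a 13×24 matrix over Z this has rank 11, with invariant factors (1,1,1,1,1,1,1,1,1,1,1).

The boundary map ∂_2: C_2 → C_1 acts by ∂[p,q,r] = [q,r] − [p,r] + [p,q]. For instance
  ∂dij = ij − dj + di,
  ∂jkl = kl − jl + jk.
The resulting 24×10 matrix has rank 10, and its Smith normal form has invariant factors (1,1,1,1,1,1,1,1,1,2).

Now H_k = ker ∂_k / im ∂_{k+1}, so:

  H_0: rank C_0 − rank ∂_1 = 13 − 11 = 2, and the invariant factors of ∂_1 are all 1, so H_0 = Z^2.
  H_1: rank ker ∂_1 − rank ∂_2 = (24 − 11) − 10 = 3, and ∂_2 has invariant factor 2 > 1, so H_1 = Z^3 ⊕ Z/2.
  H_2: rank ker ∂_2 − rank ∂_3 = (10 − 10) − 0 = 0, and there is no ∂_3, so H_2 = 0.

As a check, the Euler characteristic is 13 − 24 + 10 = -1, which agrees with 2 − 3 + 0 = -1.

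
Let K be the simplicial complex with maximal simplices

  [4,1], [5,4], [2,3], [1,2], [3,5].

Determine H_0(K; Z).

We work with the vertex ordering 1 < 2 < 3 < 4 < 5. The simplices of K, each written with vertices in increasing order, are:

  0-simplices (5): [1], [2], [3], [4], [5]
  1-simplices (5): [1,2], [1,4], [2,3], [3,5], [4,5]

so the chain groups are C_0 ≅ Z^5, C_1 ≅ Z^5.

Boundary ∂_1: C_1 → C_0 maps an edge to its endpoints' difference, ∂[p,q] = q − p. For instance
  ∂[2,3] = [3] − [2].
As a 5×5 matrix over Z this has rank 4, with invariant factors (1,1,1,1).

From H_k ≅ ker(∂_k) / im(∂_{k+1}) we obtain:

  H_0: rank C_0 − rank ∂_1 = 5 − 4 = 1, and the invariant factors of ∂_1 are all 1, so H_0 = Z.

H_0 ≅ Z.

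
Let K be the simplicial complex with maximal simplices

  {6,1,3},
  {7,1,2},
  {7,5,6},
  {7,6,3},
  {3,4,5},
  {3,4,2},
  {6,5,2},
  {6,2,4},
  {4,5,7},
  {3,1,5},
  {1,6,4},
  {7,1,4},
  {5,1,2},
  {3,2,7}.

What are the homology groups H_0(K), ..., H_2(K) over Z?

K has 7 vertices, 21 edges, 14 triangles.
rank ∂_0 = 0, rank ∂_1 = 6 ⇒ b_0 = 7 − 0 − 6 = 1; all invariant factors of ∂_1 are 1 so no torsion. So H_0 ≅ Z.
rank ∂_1 = 6, rank ∂_2 = 13 ⇒ b_1 = 21 − 6 − 13 = 2; all invariant factors of ∂_2 are 1 so no torsion. So H_1 ≅ Z^2.
rank ∂_2 = 13, rank ∂_3 = 0 ⇒ b_2 = 14 − 13 − 0 = 1. So H_2 ≅ Z.

H_0 ≅ Z,  H_1 ≅ Z^2,  H_2 ≅ Z.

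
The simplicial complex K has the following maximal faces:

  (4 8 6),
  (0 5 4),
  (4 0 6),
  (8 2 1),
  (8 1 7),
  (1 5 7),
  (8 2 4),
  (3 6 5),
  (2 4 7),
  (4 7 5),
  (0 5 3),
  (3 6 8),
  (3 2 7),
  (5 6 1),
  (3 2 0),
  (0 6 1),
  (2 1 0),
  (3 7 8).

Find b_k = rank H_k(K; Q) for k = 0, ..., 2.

b_0 = 1, b_1 = 1, b_2 = 0.

K has 9 vertices, 27 edges, 18 triangles.
rank ∂_0 = 0, rank ∂_1 = 8 ⇒ b_0 = 9 − 0 − 8 = 1; all invariant factors of ∂_1 are 1 so no torsion. So H_0 = Z.
rank ∂_1 = 8, rank ∂_2 = 18 ⇒ b_1 = 27 − 8 − 18 = 1; ∂_2 has invariant factor(s) [2] giving torsion. So H_1 = Z × Z/2.
rank ∂_2 = 18, rank ∂_3 = 0 ⇒ b_2 = 18 − 18 − 0 = 0. So H_2 = 0.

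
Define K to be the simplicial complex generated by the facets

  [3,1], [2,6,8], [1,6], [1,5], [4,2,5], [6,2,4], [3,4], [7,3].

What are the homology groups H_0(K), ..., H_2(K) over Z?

H_0 = Z,  H_1 = Z^2,  H_2 = 0.

We work with the vertex ordering 1 < 2 < 3 < 4 < 5 < 6 < 7 < 8. The simplices of K, each written with vertices in increasing order, are:

  0-simplices (8): [1], [2], [3], [4], [5], [6], [7], [8]
  1-simplices (12): [1,3], [1,5], [1,6], [2,4], [2,5], [2,6], [2,8], [3,4], [3,7], [4,5], [4,6], [6,8]
  2-simplices (3): [2,4,5], [2,4,6], [2,6,8]

giving chain groups C_0 ≅ Z^8, C_1 ≅ Z^12, C_2 ≅ Z^3.

Boundary ∂_1: C_1 → C_0 maps an edge to its endpoints' difference, ∂[p,q] = q − p.
The 8×12 boundary matrix has rank 7 and Smith normal form diag(1,1,1,1,1,1,1).

The boundary map ∂_2: C_2 → C_1 maps a triangle to the signed sum of its edges. For instance
  ∂[2,4,6] = [4,6] − [2,6] + [2,4],
  ∂[2,6,8] = [6,8] − [2,8] + [2,6].
The 12×3 boundary matrix has rank 3 and Smith normal form diag(1,1,1).

From H_k ≅ ker(∂_k) / im(∂_{k+1}) we obtain:

  H_0: rank C_0 − rank ∂_1 = 8 − 7 = 1, and the invariant factors of ∂_1 are all 1, so H_0 = Z.
  H_1: rank ker ∂_1 − rank ∂_2 = (12 − 7) − 3 = 2, and the invariant factors of ∂_2 are all 1, so H_1 = Z^2.
  H_2: rank ker ∂_2 − rank ∂_3 = (3 − 3) − 0 = 0, and there is no ∂_3, so H_2 = 0.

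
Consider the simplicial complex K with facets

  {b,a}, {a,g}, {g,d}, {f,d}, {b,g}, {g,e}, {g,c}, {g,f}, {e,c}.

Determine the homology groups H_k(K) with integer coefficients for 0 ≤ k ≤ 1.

H_0 = Z,  H_1 = Z^3.

Order the vertices as a < b < c < d < e < f < g. Listing each simplex with vertices in this order, K has dimension 1 with simplices:

  0-simplices (7): a, b, c, d, e, f, g
  1-simplices (9): ab, ag, bg, ce, cg, df, dg, eg, fg

so the chain groups are C_0 ≅ Z^7, C_1 ≅ Z^9.

The boundary map ∂_1: C_1 → C_0 maps an edge to its endpoints' difference, ∂[p,q] = q − p.
The 7×9 boundary matrix has rank 6 and Smith normal form diag(1,1,1,1,1,1).

Computing H_k = (kernel of ∂_k) / (image of ∂_{k+1}):

  H_0: rank C_0 − rank ∂_1 = 7 − 6 = 1, and the invariant factors of ∂_1 are all 1, so H_0 = Z.
  H_1: rank ker ∂_1 − rank ∂_2 = (9 − 6) − 0 = 3, and there is no ∂_2, so H_1 = Z^3.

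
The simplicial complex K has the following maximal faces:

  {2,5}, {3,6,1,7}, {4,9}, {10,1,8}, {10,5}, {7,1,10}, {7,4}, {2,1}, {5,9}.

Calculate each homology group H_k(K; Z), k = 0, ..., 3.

Order the vertices as 1 < 2 < 3 < 4 < 5 < 6 < 7 < 8 < 9 < 10. Listing each simplex with vertices in this order, K has dimension 3 with simplices:

  0-simplices (10): [1], [2], [3], [4], [5], [6], [7], [8], [9], [10]
  1-simplices (16): [1,2], [1,3], [1,6], [1,7], [1,8], [1,10], [2,5], [3,6], [3,7], [4,7], [4,9], [5,9], [5,10], [6,7], [7,10], [8,10]
  2-simplices (6): [1,3,6], [1,3,7], [1,6,7], [1,7,10], [1,8,10], [3,6,7]
  3-simplices (1): [1,3,6,7]

giving chain groups C_0 ≅ Z^10, C_1 ≅ Z^16, C_2 ≅ Z^6, C_3 ≅ Z^1.

The boundary map ∂_1: C_1 → C_0 is given by ∂[p,q] = [q] − [p]. For instance
  ∂[4,7] = [7] − [4].
This gives a 10×16 integer matrix of rank 9; reducing to Smith normal form yields diagonal entries (1,1,1,1,1,1,1,1,1).

Boundary ∂_2: C_2 → C_1 sends each 2-simplex [p,q,r] to [q,r] − [p,r] + [p,q]. For instance
  ∂[1,3,6] = [3,6] − [1,6] + [1,3],
  ∂[3,6,7] = [6,7] − [3,7] + [3,6].
The resulting 16×6 matrix has rank 5, and its Smith normal form has invariant factors (1,1,1,1,1).

∂_3: C_3 → C_2 sends each 3-simplex σ to the alternating sum Σ_i (−1)^i (σ with its i-th vertex removed). For instance
  ∂[1,3,6,7] = [3,6,7] − [1,6,7] + [1,3,7] − [1,3,6].
As a 6×1 matrix over Z this has rank 1, with invariant factors (1).

Now H_k = ker ∂_k / im ∂_{k+1}, so:

  H_0: rank C_0 − rank ∂_1 = 10 − 9 = 1, and the invariant factors of ∂_1 are all 1, so H_0 ≅ Z.
  H_1: rank ker ∂_1 − rank ∂_2 = (16 − 9) − 5 = 2, and the invariant factors of ∂_2 are all 1, so H_1 ≅ Z^2.
  H_2: rank ker ∂_2 − rank ∂_3 = (6 − 5) − 1 = 0, and the invariant factors of ∂_3 are all 1, so H_2 ≅ 0.
  H_3: rank ker ∂_3 − rank ∂_4 = (1 − 1) − 0 = 0, and there is no ∂_4, so H_3 ≅ 0.

As a check, the Euler characteristic is 10 − 16 + 6 − 1 = -1, which agrees with 1 − 2 + 0 − 0 = -1.

H_0 ≅ Z,  H_1 ≅ Z^2,  H_2 = 0,  H_3 = 0.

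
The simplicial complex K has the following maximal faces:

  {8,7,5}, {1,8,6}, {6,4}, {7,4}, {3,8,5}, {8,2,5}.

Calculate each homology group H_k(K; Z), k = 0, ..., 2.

H_0 ≅ Z,  H_1 ≅ Z,  H_2 = 0.

We work with the vertex ordering 1 < 2 < 3 < 4 < 5 < 6 < 7 < 8. The simplices of K, each written with vertices in increasing order, are:

  0-simplices (8): [1], [2], [3], [4], [5], [6], [7], [8]
  1-simplices (12): [1,6], [1,8], [2,5], [2,8], [3,5], [3,8], [4,6], [4,7], [5,7], [5,8], [6,8], [7,8]
  2-simplices (4): [1,6,8], [2,5,8], [3,5,8], [5,7,8]

Hence C_0 ≅ Z^8, C_1 ≅ Z^12, C_2 ≅ Z^4.

The boundary map ∂_1: C_1 → C_0 maps an edge to its endpoints' difference, ∂[p,q] = q − p. For instance
  ∂[2,5] = [5] − [2].
This gives a 8×12 integer matrix of rank 7; reducing to Smith normal form yields diagonal entries (1,1,1,1,1,1,1).

Boundary ∂_2: C_2 → C_1 maps a triangle to the signed sum of its edges. For instance
  ∂[3,5,8] = [5,8] − [3,8] + [3,5],
  ∂[2,5,8] = [5,8] − [2,8] + [2,5].
The 12×4 boundary matrix has rank 4 and Smith normal form diag(1,1,1,1).

From H_k ≅ ker(∂_k) / im(∂_{k+1}) we obtain:

  H_0: rank C_0 − rank ∂_1 = 8 − 7 = 1, and the invariant factors of ∂_1 are all 1, so H_0 ≅ Z.
  H_1: rank ker ∂_1 − rank ∂_2 = (12 − 7) − 4 = 1, and the invariant factors of ∂_2 are all 1, so H_1 ≅ Z.
  H_2: rank ker ∂_2 − rank ∂_3 = (4 − 4) − 0 = 0, and there is no ∂_3, so H_2 ≅ 0.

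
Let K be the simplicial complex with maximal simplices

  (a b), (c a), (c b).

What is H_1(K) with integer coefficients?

We work with the vertex ordering a < b < c. The simplices of K, each written with vertices in increasing order, are:

  0-simplices (3): a, b, c
  1-simplices (3): ab, ac, bc

giving chain groups C_0 ≅ Z^3, C_1 ≅ Z^3.

∂_1: C_1 → C_0 sends each edge [p,q] (with p < q) to q − p. For instance
  ∂ab = b − a.
This gives a 3×3 integer matrix of rank 2; reducing to Smith normal form yields diagonal entries (1,1).

Reading off H_k = ker ∂_k / im ∂_{k+1}:

  H_1: rank ker ∂_1 − rank ∂_2 = (3 − 2) − 0 = 1, and there is no ∂_2, so H_1 ≅ Z.

H_1 = Z.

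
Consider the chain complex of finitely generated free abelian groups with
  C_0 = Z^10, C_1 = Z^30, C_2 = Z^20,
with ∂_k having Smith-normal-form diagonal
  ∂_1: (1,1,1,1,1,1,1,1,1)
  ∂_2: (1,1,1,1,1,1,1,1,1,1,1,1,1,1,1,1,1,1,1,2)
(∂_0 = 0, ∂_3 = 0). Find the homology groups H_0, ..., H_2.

H_0: b_0 = 10 − 0 − 9 = 1; torsion from ∂_1 factors > 1: none. So H_0 = Z.
H_1: b_1 = 30 − 9 − 20 = 1; torsion from ∂_2 factors > 1: [2]. So H_1 = Z ⊕ Z_2.
H_2: b_2 = 20 − 20 − 0 = 0; torsion from ∂_3 factors > 1: none. So H_2 = 0.

H_0 = Z,  H_1 = Z ⊕ Z_2,  H_2 = 0.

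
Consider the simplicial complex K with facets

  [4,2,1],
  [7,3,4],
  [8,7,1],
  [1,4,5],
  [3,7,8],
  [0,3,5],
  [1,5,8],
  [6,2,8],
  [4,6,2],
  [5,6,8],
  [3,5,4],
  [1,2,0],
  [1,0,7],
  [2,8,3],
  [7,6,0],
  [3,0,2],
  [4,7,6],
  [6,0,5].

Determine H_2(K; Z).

We work with the vertex ordering 0 < 1 < 2 < 3 < 4 < 5 < 6 < 7 < 8. The simplices of K, each written with vertices in increasing order, are:

  0-simplices (9): [0], [1], [2], [3], [4], [5], [6], [7], [8]
  1-simplices (27): (27 of them)
  2-simplices (18): [0,1,2], [0,1,7], [0,2,3], [0,3,5], [0,5,6], [0,6,7], [1,2,4], [1,4,5], [1,5,8], [1,7,8], [2,3,8], [2,4,6], [2,6,8], [3,4,5], [3,4,7], [3,7,8], [4,6,7], [5,6,8]

Hence C_0 ≅ Z^9, C_1 ≅ Z^27, C_2 ≅ Z^18.

Boundary ∂_1: C_1 → C_0 sends each edge [p,q] (with p < q) to q − p. For instance
  ∂[2,8] = [8] − [2].
This gives a 9×27 integer matrix of rank 8; reducing to Smith normal form yields diagonal entries (1,1,1,1,1,1,1,1).

The boundary map ∂_2: C_2 → C_1 acts by ∂[p,q,r] = [q,r] − [p,r] + [p,q]. For instance
  ∂[1,7,8] = [7,8] − [1,8] + [1,7],
  ∂[0,1,2] = [1,2] − [0,2] + [0,1].
This gives a 27×18 integer matrix of rank 17; reducing to Smith normal form yields diagonal entries (1,1,1,1,1,1,1,1,1,1,1,1,1,1,1,1,1).

Reading off H_k = ker ∂_k / im ∂_{k+1}:

  H_2: rank ker ∂_2 − rank ∂_3 = (18 − 17) − 0 = 1, and there is no ∂_3, so H_2 ≅ Z.

(K is a triangulation of the torus T^2.)

H_2 ≅ Z.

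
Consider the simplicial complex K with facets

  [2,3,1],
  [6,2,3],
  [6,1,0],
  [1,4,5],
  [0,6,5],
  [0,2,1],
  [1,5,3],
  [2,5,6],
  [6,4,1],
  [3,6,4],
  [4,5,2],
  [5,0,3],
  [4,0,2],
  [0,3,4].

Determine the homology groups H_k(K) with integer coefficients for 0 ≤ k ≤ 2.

H_0 ≅ Z,  H_1 ≅ Z^2,  H_2 ≅ Z.

We work with the vertex ordering 0 < 1 < 2 < 3 < 4 < 5 < 6. The simplices of K, each written with vertices in increasing order, are:

  0-simplices (7): [0], [1], [2], [3], [4], [5], [6]
  1-simplices (21): [0,1], [0,2], [0,3], [0,4], [0,5], [0,6], [1,2], [1,3], [1,4], [1,5], [1,6], [2,3], [2,4], [2,5], [2,6], [3,4], [3,5], [3,6], [4,5], [4,6], [5,6]
  2-simplices (14): [0,1,2], [0,1,6], [0,2,4], [0,3,4], [0,3,5], [0,5,6], [1,2,3], [1,3,5], [1,4,5], [1,4,6], [2,3,6], [2,4,5], [2,5,6], [3,4,6]

so the chain groups are C_0 ≅ Z^7, C_1 ≅ Z^21, C_2 ≅ Z^14.

∂_1: C_1 → C_0 sends each edge [p,q] (with p < q) to q − p.
The resulting 7×21 matrix has rank 6, and its Smith normal form has invariant factors (1,1,1,1,1,1).

∂_2: C_2 → C_1 acts by ∂[p,q,r] = [q,r] − [p,r] + [p,q]. For instance
  ∂[0,3,4] = [3,4] − [0,4] + [0,3],
  ∂[1,2,3] = [2,3] − [1,3] + [1,2].
The 21×14 boundary matrix has rank 13 and Smith normal form diag(1,1,1,1,1,1,1,1,1,1,1,1,1).

Computing H_k = (kernel of ∂_k) / (image of ∂_{k+1}):

  H_0: rank C_0 − rank ∂_1 = 7 − 6 = 1, and the invariant factors of ∂_1 are all 1, so H_0 = Z.
  H_1: rank ker ∂_1 − rank ∂_2 = (21 − 6) − 13 = 2, and the invariant factors of ∂_2 are all 1, so H_1 = Z^2.
  H_2: rank ker ∂_2 − rank ∂_3 = (14 − 13) − 0 = 1, and there is no ∂_3, so H_2 = Z.

As a check, the Euler characteristic is 7 − 21 + 14 = 0, which agrees with 1 − 2 + 1 = 0.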